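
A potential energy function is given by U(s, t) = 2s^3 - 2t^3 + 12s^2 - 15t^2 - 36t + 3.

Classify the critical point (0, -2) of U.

The mixed partial ∂²U/∂s∂t is 0, so the Hessian at any point is diag(U_ss, U_tt) = diag(12(s + 2), -6(2t + 5)).
At (0, -2): H = diag(24, -6).
The eigenvalues have opposite signs, so H is indefinite: a saddle point.

saddle point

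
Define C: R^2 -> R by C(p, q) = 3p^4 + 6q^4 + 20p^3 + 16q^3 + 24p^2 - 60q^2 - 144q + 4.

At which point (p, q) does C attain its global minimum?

C(p,q) separates as A(p) + B(q) + 4, so its minimum is min A + min B + 4.
A'(p) = 12p(p + 1)(p + 4) vanishes at p ∈ {-4, -1, 0}; B'(q) = 24(q - 2)(q + 1)(q + 3) vanishes at q ∈ {-3, -1, 2}.
Local minima of A (where A''>0): A(-4)=-128, A(0)=0. Local minima of B: B(-3)=-54, B(2)=-304.
So the global minimum of C is A(-4) + B(2) + 4 = -128 − 304 + 4 = -428, attained at (-4, 2).

(-4, 2)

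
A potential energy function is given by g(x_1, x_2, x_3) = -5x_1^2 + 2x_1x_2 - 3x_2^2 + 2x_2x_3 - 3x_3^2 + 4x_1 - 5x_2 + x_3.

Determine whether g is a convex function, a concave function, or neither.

g is quadratic, so its Hessian is the constant matrix H = [[-10, 2, 0], [2, -6, 2], [0, 2, -6]].
Leading principal minors: -10, 56, -296.
Signs alternate −, +, − ⇒ H ≺ 0 ⇒ concave.

concave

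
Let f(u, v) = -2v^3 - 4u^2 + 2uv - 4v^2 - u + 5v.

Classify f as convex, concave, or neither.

neither

The term -2v^3 is cubic, so the Hessian is not constant.
∂²f/∂v² = -12v - 8, which takes both signs as v varies (negative for sufficiently large v). A diagonal entry of the Hessian changing sign means the Hessian is neither positive- nor negative-semidefinite on all of R^2.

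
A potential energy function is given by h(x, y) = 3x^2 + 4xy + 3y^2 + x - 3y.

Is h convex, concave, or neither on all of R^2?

h is quadratic, so its Hessian is the constant matrix H = [[6, 4], [4, 6]].
det(H) = 20, tr(H) = 12.
det(H) > 0 and tr(H) > 0, so H is positive definite everywhere: convex.

convex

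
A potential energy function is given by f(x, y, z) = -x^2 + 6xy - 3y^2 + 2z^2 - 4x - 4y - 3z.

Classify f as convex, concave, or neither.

f is quadratic, so its Hessian is the constant matrix H = [[-2, 6, 0], [6, -6, 0], [0, 0, 4]].
Leading principal minors: -2, -24, -96.
Neither pattern holds ⇒ H is indefinite ⇒ neither convex nor concave.

neither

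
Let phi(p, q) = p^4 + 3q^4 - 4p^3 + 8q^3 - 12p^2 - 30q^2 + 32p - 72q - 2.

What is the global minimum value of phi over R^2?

phi(p,q) separates as A(p) + B(q) − 2, so its minimum is min A + min B − 2.
A'(p) = 4(p - 4)(p - 1)(p + 2) vanishes at p ∈ {-2, 1, 4}; B'(q) = 12(q - 2)(q + 1)(q + 3) vanishes at q ∈ {-3, -1, 2}.
Local minima of A (where A''>0): A(-2)=-64, A(4)=-64. Local minima of B: B(-3)=-27, B(2)=-152.
So the global minimum of phi is A(-2) + B(2) − 2 = -64 − 152 − 2 = -218, attained at (-2, 2).

-218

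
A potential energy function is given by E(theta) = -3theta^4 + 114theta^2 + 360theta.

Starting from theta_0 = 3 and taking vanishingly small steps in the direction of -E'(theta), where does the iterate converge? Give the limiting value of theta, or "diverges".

-2

E'(theta) = -12(theta - 5)(theta + 2)(theta + 3), so E'(3) = 720.
Gradient descent moves in the -E' direction, i.e. theta is decreasing.
The nearest critical point in that direction is theta = -2, where E'' = 84 > 0 (a local minimum). The iterate converges there.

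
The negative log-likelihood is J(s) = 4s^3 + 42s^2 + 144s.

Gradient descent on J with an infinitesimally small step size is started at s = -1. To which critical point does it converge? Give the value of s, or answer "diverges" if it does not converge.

-3

J'(s) = 12(s + 3)(s + 4), so J'(-1) = 72.
Gradient descent moves in the -J' direction, i.e. s is decreasing.
The nearest critical point in that direction is s = -3, where J'' = 12 > 0 (a local minimum). The iterate converges there.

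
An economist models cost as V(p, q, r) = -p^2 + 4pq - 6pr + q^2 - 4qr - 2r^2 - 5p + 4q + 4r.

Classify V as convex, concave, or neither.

V is quadratic, so its Hessian is the constant matrix H = [[-2, 4, -6], [4, 2, -4], [-6, -4, -4]].
Leading principal minors: -2, -20, 232.
Neither pattern holds ⇒ H is indefinite ⇒ neither convex nor concave.

neither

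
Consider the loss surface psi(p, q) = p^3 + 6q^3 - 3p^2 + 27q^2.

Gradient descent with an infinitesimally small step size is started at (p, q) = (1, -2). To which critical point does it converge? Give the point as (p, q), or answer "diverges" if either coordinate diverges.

(2, 0)

psi is separable, so gradient descent decouples: p follows -∂psi/∂p, q follows -∂psi/∂q.
∂psi/∂p = 3p(p - 2); at p=1 this is -3, so p increases.
∂psi/∂q = 18q(q + 3); at q=-2 this is -36, so q increases.
p converges to its nearest critical value 2 (a local min of the p-part); q converges to 0. The iterate converges to (2, 0).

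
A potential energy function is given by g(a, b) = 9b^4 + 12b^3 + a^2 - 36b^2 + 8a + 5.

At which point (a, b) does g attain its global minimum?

(-4, -2)

g(a,b) separates as P(a) + Q(b) + 5, so its minimum is min P + min Q + 5.
P'(a) = 2a + 8 vanishes at a ∈ {-4}; Q'(b) = 36b(b - 1)(b + 2) vanishes at b ∈ {-2, 0, 1}.
Local minima of P (where P''>0): P(-4)=-16. Local minima of Q: Q(-2)=-96, Q(1)=-15.
So the global minimum of g is P(-4) + Q(-2) + 5 = -16 − 96 + 5 = -107, attained at (-4, -2).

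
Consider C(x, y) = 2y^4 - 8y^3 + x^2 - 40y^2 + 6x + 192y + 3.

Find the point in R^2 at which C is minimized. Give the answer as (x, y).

C(x,y) separates as P(x) + Q(y) + 3, so its minimum is min P + min Q + 3.
P'(x) = 2x + 6 vanishes at x ∈ {-3}; Q'(y) = 8(y - 4)(y - 2)(y + 3) vanishes at y ∈ {-3, 2, 4}.
Local minima of P (where P''>0): P(-3)=-9. Local minima of Q: Q(-3)=-558, Q(4)=128.
So the global minimum of C is P(-3) + Q(-3) + 3 = -9 − 558 + 3 = -564, attained at (-3, -3).

(-3, -3)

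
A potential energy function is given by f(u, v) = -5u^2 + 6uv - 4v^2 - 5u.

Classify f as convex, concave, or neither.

f is quadratic, so its Hessian is the constant matrix H = [[-10, 6], [6, -8]].
det(H) = 44, tr(H) = -18.
det(H) > 0 and tr(H) < 0, so H is negative definite everywhere: concave.

concave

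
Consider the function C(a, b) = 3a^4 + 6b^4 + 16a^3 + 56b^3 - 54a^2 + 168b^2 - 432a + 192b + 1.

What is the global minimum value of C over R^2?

-1234

C(a,b) separates as P(a) + Q(b) + 1, so its minimum is min P + min Q + 1.
P'(a) = 12(a - 3)(a + 3)(a + 4) vanishes at a ∈ {-4, -3, 3}; Q'(b) = 24(b + 1)(b + 2)(b + 4) vanishes at b ∈ {-4, -2, -1}.
Local minima of P (where P''>0): P(-4)=608, P(3)=-1107. Local minima of Q: Q(-4)=-128, Q(-1)=-74.
So the global minimum of C is P(3) + Q(-4) + 1 = -1107 − 128 + 1 = -1234, attained at (3, -4).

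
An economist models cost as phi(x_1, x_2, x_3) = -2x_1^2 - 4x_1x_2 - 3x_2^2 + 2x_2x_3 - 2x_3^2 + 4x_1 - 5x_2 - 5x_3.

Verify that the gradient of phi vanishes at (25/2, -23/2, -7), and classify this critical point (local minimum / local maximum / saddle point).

local maximum

∇phi = (-4x_1 - 4x_2 + 4, -4x_1 - 6x_2 + 2x_3 - 5, 2x_2 - 4x_3 - 5); substituting (25/2, -23/2, -7) gives ∇phi = (0, 0, 0), so (25/2, -23/2, -7) is indeed a critical point.
The Hessian is constant: H = [[-4, -4, 0], [-4, -6, 2], [0, 2, -4]].
Leading principal minors: Δ₁ = -4, Δ₂ = 8, Δ₃ = -16.
The minors alternate sign starting negative (−, +, −), so H is negative definite: a local maximum.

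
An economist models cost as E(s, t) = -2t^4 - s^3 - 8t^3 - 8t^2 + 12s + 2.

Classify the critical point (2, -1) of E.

The mixed partial ∂²E/∂s∂t is 0, so the Hessian at any point is diag(E_ss, E_tt) = diag(-6s, -8(3t^2 + 6t + 2)).
At (2, -1): H = diag(-12, 8).
The eigenvalues have opposite signs, so H is indefinite: a saddle point.

saddle point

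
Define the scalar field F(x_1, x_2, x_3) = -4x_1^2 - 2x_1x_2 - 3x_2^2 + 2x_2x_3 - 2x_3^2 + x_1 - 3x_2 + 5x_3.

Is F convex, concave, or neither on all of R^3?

F is quadratic, so its Hessian is the constant matrix H = [[-8, -2, 0], [-2, -6, 2], [0, 2, -4]].
Leading principal minors: -8, 44, -144.
Signs alternate −, +, − ⇒ H ≺ 0 ⇒ concave.

concave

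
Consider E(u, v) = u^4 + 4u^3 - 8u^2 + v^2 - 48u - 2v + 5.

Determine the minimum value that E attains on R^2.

E(u,v) separates as P(u) + Q(v) + 5, so its minimum is min P + min Q + 5.
P'(u) = 4(u - 2)(u + 2)(u + 3) vanishes at u ∈ {-3, -2, 2}; Q'(v) = 2v - 2 vanishes at v ∈ {1}.
Local minima of P (where P''>0): P(-3)=45, P(2)=-80. Local minima of Q: Q(1)=-1.
So the global minimum of E is P(2) + Q(1) + 5 = -80 − 1 + 5 = -76, attained at (2, 1).

-76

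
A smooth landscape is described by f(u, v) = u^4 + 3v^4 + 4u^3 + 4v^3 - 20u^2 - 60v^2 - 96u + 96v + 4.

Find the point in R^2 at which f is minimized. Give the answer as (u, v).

(3, -4)

f(u,v) separates as P(u) + Q(v) + 4, so its minimum is min P + min Q + 4.
P'(u) = 4(u - 3)(u + 2)(u + 4) vanishes at u ∈ {-4, -2, 3}; Q'(v) = 12(v - 2)(v - 1)(v + 4) vanishes at v ∈ {-4, 1, 2}.
Local minima of P (where P''>0): P(-4)=64, P(3)=-279. Local minima of Q: Q(-4)=-832, Q(2)=32.
So the global minimum of f is P(3) + Q(-4) + 4 = -279 − 832 + 4 = -1107, attained at (3, -4).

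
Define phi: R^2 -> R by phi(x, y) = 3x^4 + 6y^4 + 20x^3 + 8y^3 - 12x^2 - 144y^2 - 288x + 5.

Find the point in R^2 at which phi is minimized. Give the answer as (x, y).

phi(x,y) separates as P(x) + Q(y) + 5, so its minimum is min P + min Q + 5.
P'(x) = 12(x - 2)(x + 3)(x + 4) vanishes at x ∈ {-4, -3, 2}; Q'(y) = 24y(y - 3)(y + 4) vanishes at y ∈ {-4, 0, 3}.
Local minima of P (where P''>0): P(-4)=448, P(2)=-416. Local minima of Q: Q(-4)=-1280, Q(3)=-594.
So the global minimum of phi is P(2) + Q(-4) + 5 = -416 − 1280 + 5 = -1691, attained at (2, -4).

(2, -4)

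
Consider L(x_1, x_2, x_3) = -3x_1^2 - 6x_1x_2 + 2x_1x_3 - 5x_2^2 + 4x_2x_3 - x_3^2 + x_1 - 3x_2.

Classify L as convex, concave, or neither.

concave

L is quadratic, so its Hessian is the constant matrix H = [[-6, -6, 2], [-6, -10, 4], [2, 4, -2]].
Leading principal minors: -6, 24, -8.
Signs alternate −, +, − ⇒ H ≺ 0 ⇒ concave.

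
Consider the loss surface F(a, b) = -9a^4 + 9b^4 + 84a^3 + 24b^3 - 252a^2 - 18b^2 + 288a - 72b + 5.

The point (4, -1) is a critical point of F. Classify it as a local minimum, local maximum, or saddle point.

local maximum

The mixed partial ∂²F/∂a∂b is 0, so the Hessian at any point is diag(F_aa, F_bb) = diag(36(-3a^2 + 14a - 14), 36(3b^2 + 4b - 1)).
At (4, -1): H = diag(-216, -72).
Both eigenvalues are negative, so H is negative definite: a local maximum.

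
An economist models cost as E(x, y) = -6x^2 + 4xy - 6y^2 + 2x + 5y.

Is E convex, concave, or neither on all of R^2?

E is quadratic, so its Hessian is the constant matrix H = [[-12, 4], [4, -12]].
det(H) = 128, tr(H) = -24.
det(H) > 0 and tr(H) < 0, so H is negative definite everywhere: concave.

concave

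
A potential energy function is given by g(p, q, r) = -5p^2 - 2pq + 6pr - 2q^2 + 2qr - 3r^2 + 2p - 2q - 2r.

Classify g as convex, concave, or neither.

g is quadratic, so its Hessian is the constant matrix H = [[-10, -2, 6], [-2, -4, 2], [6, 2, -6]].
Leading principal minors: -10, 36, -80.
Signs alternate −, +, − ⇒ H ≺ 0 ⇒ concave.

concave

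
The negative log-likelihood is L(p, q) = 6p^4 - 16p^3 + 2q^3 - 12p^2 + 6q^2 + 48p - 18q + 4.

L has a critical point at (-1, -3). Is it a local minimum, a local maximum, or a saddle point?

The mixed partial ∂²L/∂p∂q is 0, so the Hessian at any point is diag(L_pp, L_qq) = diag(24(3p^2 - 4p - 1), 12(q + 1)).
At (-1, -3): H = diag(144, -24).
The eigenvalues have opposite signs, so H is indefinite: a saddle point.

saddle point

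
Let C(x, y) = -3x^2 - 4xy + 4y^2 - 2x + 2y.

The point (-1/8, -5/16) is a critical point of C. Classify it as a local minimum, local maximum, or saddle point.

The Hessian of C is constant: H = [[-6, -4], [-4, 8]].
det(H) = (-6)·8 − (-4)² = -64.
Since det(H) < 0, H is indefinite and the critical point is a saddle point.

saddle point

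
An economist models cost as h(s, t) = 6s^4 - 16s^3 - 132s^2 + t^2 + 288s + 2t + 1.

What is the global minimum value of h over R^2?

h(s,t) separates as P(s) + Q(t) + 1, so its minimum is min P + min Q + 1.
P'(s) = 24(s - 4)(s - 1)(s + 3) vanishes at s ∈ {-3, 1, 4}; Q'(t) = 2(t + 1) vanishes at t ∈ {-1}.
Local minima of P (where P''>0): P(-3)=-1134, P(4)=-448. Local minima of Q: Q(-1)=-1.
So the global minimum of h is P(-3) + Q(-1) + 1 = -1134 − 1 + 1 = -1134, attained at (-3, -1).

-1134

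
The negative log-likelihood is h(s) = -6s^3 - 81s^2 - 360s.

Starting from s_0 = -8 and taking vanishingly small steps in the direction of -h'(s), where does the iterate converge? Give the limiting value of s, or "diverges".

h'(s) = -18(s + 4)(s + 5), so h'(-8) = -216.
Gradient descent moves in the -h' direction, i.e. s is increasing.
The nearest critical point in that direction is s = -5, where h'' = 18 > 0 (a local minimum). The iterate converges there.

-5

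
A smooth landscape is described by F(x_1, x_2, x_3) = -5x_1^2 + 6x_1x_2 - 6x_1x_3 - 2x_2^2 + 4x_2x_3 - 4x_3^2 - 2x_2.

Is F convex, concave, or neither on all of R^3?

F is quadratic, so its Hessian is the constant matrix H = [[-10, 6, -6], [6, -4, 4], [-6, 4, -8]].
Leading principal minors: -10, 4, -16.
Signs alternate −, +, − ⇒ H ≺ 0 ⇒ concave.

concave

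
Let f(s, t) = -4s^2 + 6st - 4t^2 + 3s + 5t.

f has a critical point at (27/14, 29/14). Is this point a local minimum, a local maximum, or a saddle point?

The Hessian of f is constant: H = [[-8, 6], [6, -8]].
det(H) = (-8)·(-8) − 6² = 28.
det(H) > 0 and tr(H) = -16 < 0, so H is negative definite and the point is a local maximum.

local maximum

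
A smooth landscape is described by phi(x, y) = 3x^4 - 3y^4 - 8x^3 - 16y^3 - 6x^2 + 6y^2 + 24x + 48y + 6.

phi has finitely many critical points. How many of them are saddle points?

phi separates as a function of x plus a function of y, so ∇phi=0 decouples.
∂phi/∂x = 12(x - 2)(x - 1)(x + 1) = 0 at x ∈ {-1, 1, 2}; ∂phi/∂y = -12(y - 1)(y + 1)(y + 4) = 0 at y ∈ {-4, -1, 1}.
The Hessian is diagonal: diag(phi_xx, phi_yy). Second derivatives: phi_xx(-1)=72, phi_xx(1)=-24, phi_xx(2)=36; phi_yy(-4)=-180, phi_yy(-1)=72, phi_yy(1)=-120.
Saddle points occur where the two diagonal entries have opposite signs: (-1, -4), (-1, 1), (1, -1), (2, -4), (2, 1). Count: 5.

5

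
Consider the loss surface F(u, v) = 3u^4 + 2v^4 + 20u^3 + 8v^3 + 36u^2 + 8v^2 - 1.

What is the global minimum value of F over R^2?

-1

F(u,v) separates as P(u) + Q(v) − 1, so its minimum is min P + min Q − 1.
P'(u) = 12u(u + 2)(u + 3) vanishes at u ∈ {-3, -2, 0}; Q'(v) = 8v(v + 1)(v + 2) vanishes at v ∈ {-2, -1, 0}.
Local minima of P (where P''>0): P(-3)=27, P(0)=0. Local minima of Q: Q(-2)=0, Q(0)=0.
So the global minimum of F is P(0) + Q(-2) − 1 = 0 + 0 − 1 = -1, attained at (0, -2).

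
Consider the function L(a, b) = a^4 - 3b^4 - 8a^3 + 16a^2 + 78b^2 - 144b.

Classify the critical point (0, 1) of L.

local minimum

The mixed partial ∂²L/∂a∂b is 0, so the Hessian at any point is diag(L_aa, L_bb) = diag(4(3a^2 - 12a + 8), 12(-3b^2 + 13)).
At (0, 1): H = diag(32, 120).
Both eigenvalues are positive, so H is positive definite: a local minimum.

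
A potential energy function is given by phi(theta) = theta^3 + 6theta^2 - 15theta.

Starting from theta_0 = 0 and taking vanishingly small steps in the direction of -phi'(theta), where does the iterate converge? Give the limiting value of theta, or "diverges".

1

phi'(theta) = 3(theta - 1)(theta + 5), so phi'(0) = -15.
Gradient descent moves in the -phi' direction, i.e. theta is increasing.
The nearest critical point in that direction is theta = 1, where phi'' = 18 > 0 (a local minimum). The iterate converges there.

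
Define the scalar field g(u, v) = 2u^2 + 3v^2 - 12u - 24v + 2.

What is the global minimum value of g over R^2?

g(u,v) separates as P(u) + Q(v) + 2, so its minimum is min P + min Q + 2.
P'(u) = 4u - 12 vanishes at u ∈ {3}; Q'(v) = 6v - 24 vanishes at v ∈ {4}.
Local minima of P (where P''>0): P(3)=-18. Local minima of Q: Q(4)=-48.
So the global minimum of g is P(3) + Q(4) + 2 = -18 − 48 + 2 = -64, attained at (3, 4).

-64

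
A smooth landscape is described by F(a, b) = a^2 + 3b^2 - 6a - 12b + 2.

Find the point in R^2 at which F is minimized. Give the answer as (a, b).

F(a,b) separates as P(a) + Q(b) + 2, so its minimum is min P + min Q + 2.
P'(a) = 2a - 6 vanishes at a ∈ {3}; Q'(b) = 6b - 12 vanishes at b ∈ {2}.
Local minima of P (where P''>0): P(3)=-9. Local minima of Q: Q(2)=-12.
So the global minimum of F is P(3) + Q(2) + 2 = -9 − 12 + 2 = -19, attained at (3, 2).

(3, 2)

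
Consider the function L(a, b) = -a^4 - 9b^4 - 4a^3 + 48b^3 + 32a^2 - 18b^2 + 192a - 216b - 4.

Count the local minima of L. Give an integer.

L separates as a function of a plus a function of b, so ∇L=0 decouples.
∂L/∂a = -4(a - 4)(a + 3)(a + 4) = 0 at a ∈ {-4, -3, 4}; ∂L/∂b = -36(b - 3)(b - 2)(b + 1) = 0 at b ∈ {-1, 2, 3}.
The Hessian is diagonal: diag(L_aa, L_bb). Second derivatives: L_aa(-4)=-32, L_aa(-3)=28, L_aa(4)=-224; L_bb(-1)=-432, L_bb(2)=108, L_bb(3)=-144.
Local minima occur where both diagonal entries positive: (-3, 2). Count: 1.

1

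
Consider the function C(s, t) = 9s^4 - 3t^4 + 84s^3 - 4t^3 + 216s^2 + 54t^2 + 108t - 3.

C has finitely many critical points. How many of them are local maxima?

2

C separates as a function of s plus a function of t, so ∇C=0 decouples.
∂C/∂s = 36s(s + 3)(s + 4) = 0 at s ∈ {-4, -3, 0}; ∂C/∂t = -12(t - 3)(t + 1)(t + 3) = 0 at t ∈ {-3, -1, 3}.
The Hessian is diagonal: diag(C_ss, C_tt). Second derivatives: C_ss(-4)=144, C_ss(-3)=-108, C_ss(0)=432; C_tt(-3)=-144, C_tt(-1)=96, C_tt(3)=-288.
Local maxima occur where both diagonal entries negative: (-3, -3), (-3, 3). Count: 2.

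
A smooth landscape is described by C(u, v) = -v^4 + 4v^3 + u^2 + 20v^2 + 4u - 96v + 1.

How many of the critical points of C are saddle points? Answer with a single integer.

C separates as a function of u plus a function of v, so ∇C=0 decouples.
∂C/∂u = 2(u + 2) = 0 at u ∈ {-2}; ∂C/∂v = -4(v - 4)(v - 2)(v + 3) = 0 at v ∈ {-3, 2, 4}.
The Hessian is diagonal: diag(C_uu, C_vv). Second derivatives: C_uu(-2)=2; C_vv(-3)=-140, C_vv(2)=40, C_vv(4)=-56.
Saddle points occur where the two diagonal entries have opposite signs: (-2, -3), (-2, 4). Count: 2.

2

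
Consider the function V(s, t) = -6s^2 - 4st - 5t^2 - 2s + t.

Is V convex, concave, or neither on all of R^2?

V is quadratic, so its Hessian is the constant matrix H = [[-12, -4], [-4, -10]].
det(H) = 104, tr(H) = -22.
det(H) > 0 and tr(H) < 0, so H is negative definite everywhere: concave.

concave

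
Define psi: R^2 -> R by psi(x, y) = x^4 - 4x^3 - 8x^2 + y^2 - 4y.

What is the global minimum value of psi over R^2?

-132

psi(x,y) separates as P(x) + Q(y), so its minimum is min P + min Q.
P'(x) = 4x(x - 4)(x + 1) vanishes at x ∈ {-1, 0, 4}; Q'(y) = 2y - 4 vanishes at y ∈ {2}.
Local minima of P (where P''>0): P(-1)=-3, P(4)=-128. Local minima of Q: Q(2)=-4.
So the global minimum of psi is P(4) + Q(2) = -128 − 4 = -132, attained at (4, 2).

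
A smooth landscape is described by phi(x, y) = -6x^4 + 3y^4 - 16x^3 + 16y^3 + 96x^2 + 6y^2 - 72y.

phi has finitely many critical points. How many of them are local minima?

phi separates as a function of x plus a function of y, so ∇phi=0 decouples.
∂phi/∂x = -24x(x - 2)(x + 4) = 0 at x ∈ {-4, 0, 2}; ∂phi/∂y = 12(y - 1)(y + 2)(y + 3) = 0 at y ∈ {-3, -2, 1}.
The Hessian is diagonal: diag(phi_xx, phi_yy). Second derivatives: phi_xx(-4)=-576, phi_xx(0)=192, phi_xx(2)=-288; phi_yy(-3)=48, phi_yy(-2)=-36, phi_yy(1)=144.
Local minima occur where both diagonal entries positive: (0, -3), (0, 1). Count: 2.

2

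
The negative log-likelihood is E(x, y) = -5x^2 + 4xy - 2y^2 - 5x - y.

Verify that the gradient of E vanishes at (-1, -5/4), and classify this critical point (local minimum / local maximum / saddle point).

∇E = (-10x + 4y - 5, 4x - 4y - 1); substituting (-1, -5/4) gives ∇E = (0, 0), so (-1, -5/4) is indeed a critical point.
The Hessian of E is constant: H = [[-10, 4], [4, -4]].
det(H) = (-10)·(-4) − 4² = 24.
det(H) > 0 and tr(H) = -14 < 0, so H is negative definite and the point is a local maximum.

local maximum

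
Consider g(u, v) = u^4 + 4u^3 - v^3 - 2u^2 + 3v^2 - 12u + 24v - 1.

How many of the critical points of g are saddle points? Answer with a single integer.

g separates as a function of u plus a function of v, so ∇g=0 decouples.
∂g/∂u = 4(u - 1)(u + 1)(u + 3) = 0 at u ∈ {-3, -1, 1}; ∂g/∂v = -3(v - 4)(v + 2) = 0 at v ∈ {-2, 4}.
The Hessian is diagonal: diag(g_uu, g_vv). Second derivatives: g_uu(-3)=32, g_uu(-1)=-16, g_uu(1)=32; g_vv(-2)=18, g_vv(4)=-18.
Saddle points occur where the two diagonal entries have opposite signs: (-3, 4), (-1, -2), (1, 4). Count: 3.

3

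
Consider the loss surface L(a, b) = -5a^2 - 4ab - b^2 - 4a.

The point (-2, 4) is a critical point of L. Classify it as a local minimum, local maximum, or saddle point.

The Hessian of L is constant: H = [[-10, -4], [-4, -2]].
det(H) = (-10)·(-2) − (-4)² = 4.
det(H) > 0 and tr(H) = -12 < 0, so H is negative definite and the point is a local maximum.

local maximum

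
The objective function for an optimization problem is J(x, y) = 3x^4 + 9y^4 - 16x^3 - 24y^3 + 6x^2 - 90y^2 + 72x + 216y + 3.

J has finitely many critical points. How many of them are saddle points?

4

J separates as a function of x plus a function of y, so ∇J=0 decouples.
∂J/∂x = 12(x - 3)(x - 2)(x + 1) = 0 at x ∈ {-1, 2, 3}; ∂J/∂y = 36(y - 3)(y - 1)(y + 2) = 0 at y ∈ {-2, 1, 3}.
The Hessian is diagonal: diag(J_xx, J_yy). Second derivatives: J_xx(-1)=144, J_xx(2)=-36, J_xx(3)=48; J_yy(-2)=540, J_yy(1)=-216, J_yy(3)=360.
Saddle points occur where the two diagonal entries have opposite signs: (-1, 1), (2, -2), (2, 3), (3, 1). Count: 4.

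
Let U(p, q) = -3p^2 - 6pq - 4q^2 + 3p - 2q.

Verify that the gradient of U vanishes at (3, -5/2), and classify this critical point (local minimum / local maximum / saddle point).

∇U = (-6p - 6q + 3, -6p - 8q - 2); substituting (3, -5/2) gives ∇U = (0, 0), so (3, -5/2) is indeed a critical point.
The Hessian of U is constant: H = [[-6, -6], [-6, -8]].
det(H) = (-6)·(-8) − (-6)² = 12.
det(H) > 0 and tr(H) = -14 < 0, so H is negative definite and the point is a local maximum.

local maximum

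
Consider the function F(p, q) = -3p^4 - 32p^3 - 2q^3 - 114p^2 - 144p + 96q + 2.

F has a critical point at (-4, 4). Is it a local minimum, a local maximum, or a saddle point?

local maximum

The mixed partial ∂²F/∂p∂q is 0, so the Hessian at any point is diag(F_pp, F_qq) = diag(-12(3p^2 + 16p + 19), -12q).
At (-4, 4): H = diag(-36, -48).
Both eigenvalues are negative, so H is negative definite: a local maximum.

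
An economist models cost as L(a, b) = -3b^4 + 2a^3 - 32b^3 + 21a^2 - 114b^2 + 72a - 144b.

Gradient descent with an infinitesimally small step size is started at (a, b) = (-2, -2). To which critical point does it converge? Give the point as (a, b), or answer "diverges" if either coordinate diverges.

(-3, -3)

L is separable, so gradient descent decouples: a follows -∂L/∂a, b follows -∂L/∂b.
∂L/∂a = 6(a + 3)(a + 4); at a=-2 this is 12, so a decreases.
∂L/∂b = -12(b + 1)(b + 3)(b + 4); at b=-2 this is 24, so b decreases.
a converges to its nearest critical value -3 (a local min of the a-part); b converges to -3. The iterate converges to (-3, -3).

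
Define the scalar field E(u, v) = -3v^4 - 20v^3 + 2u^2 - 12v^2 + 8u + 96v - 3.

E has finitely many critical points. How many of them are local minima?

E separates as a function of u plus a function of v, so ∇E=0 decouples.
∂E/∂u = 4(u + 2) = 0 at u ∈ {-2}; ∂E/∂v = -12(v - 1)(v + 2)(v + 4) = 0 at v ∈ {-4, -2, 1}.
The Hessian is diagonal: diag(E_uu, E_vv). Second derivatives: E_uu(-2)=4; E_vv(-4)=-120, E_vv(-2)=72, E_vv(1)=-180.
Local minima occur where both diagonal entries positive: (-2, -2). Count: 1.

1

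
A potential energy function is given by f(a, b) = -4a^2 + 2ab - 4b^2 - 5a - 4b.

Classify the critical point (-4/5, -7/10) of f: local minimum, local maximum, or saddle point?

local maximum

The Hessian of f is constant: H = [[-8, 2], [2, -8]].
det(H) = (-8)·(-8) − 2² = 60.
det(H) > 0 and tr(H) = -16 < 0, so H is negative definite and the point is a local maximum.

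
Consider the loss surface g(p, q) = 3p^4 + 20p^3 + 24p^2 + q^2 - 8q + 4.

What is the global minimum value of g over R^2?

-140

g(p,q) separates as A(p) + B(q) + 4, so its minimum is min A + min B + 4.
A'(p) = 12p(p + 1)(p + 4) vanishes at p ∈ {-4, -1, 0}; B'(q) = 2q - 8 vanishes at q ∈ {4}.
Local minima of A (where A''>0): A(-4)=-128, A(0)=0. Local minima of B: B(4)=-16.
So the global minimum of g is A(-4) + B(4) + 4 = -128 − 16 + 4 = -140, attained at (-4, 4).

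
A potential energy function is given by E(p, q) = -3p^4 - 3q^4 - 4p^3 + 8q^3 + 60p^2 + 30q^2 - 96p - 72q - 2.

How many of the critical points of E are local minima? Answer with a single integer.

E separates as a function of p plus a function of q, so ∇E=0 decouples.
∂E/∂p = -12(p - 2)(p - 1)(p + 4) = 0 at p ∈ {-4, 1, 2}; ∂E/∂q = -12(q - 3)(q - 1)(q + 2) = 0 at q ∈ {-2, 1, 3}.
The Hessian is diagonal: diag(E_pp, E_qq). Second derivatives: E_pp(-4)=-360, E_pp(1)=60, E_pp(2)=-72; E_qq(-2)=-180, E_qq(1)=72, E_qq(3)=-120.
Local minima occur where both diagonal entries positive: (1, 1). Count: 1.

1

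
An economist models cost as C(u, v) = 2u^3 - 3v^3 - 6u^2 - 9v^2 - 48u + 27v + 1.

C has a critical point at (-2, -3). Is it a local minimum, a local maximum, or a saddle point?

The mixed partial ∂²C/∂u∂v is 0, so the Hessian at any point is diag(C_uu, C_vv) = diag(12(u - 1), -18(v + 1)).
At (-2, -3): H = diag(-36, 36).
The eigenvalues have opposite signs, so H is indefinite: a saddle point.

saddle point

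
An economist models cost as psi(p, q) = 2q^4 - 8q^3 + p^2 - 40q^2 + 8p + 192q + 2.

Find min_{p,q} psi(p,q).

-572

psi(p,q) separates as A(p) + B(q) + 2, so its minimum is min A + min B + 2.
A'(p) = 2p + 8 vanishes at p ∈ {-4}; B'(q) = 8(q - 4)(q - 2)(q + 3) vanishes at q ∈ {-3, 2, 4}.
Local minima of A (where A''>0): A(-4)=-16. Local minima of B: B(-3)=-558, B(4)=128.
So the global minimum of psi is A(-4) + B(-3) + 2 = -16 − 558 + 2 = -572, attained at (-4, -3).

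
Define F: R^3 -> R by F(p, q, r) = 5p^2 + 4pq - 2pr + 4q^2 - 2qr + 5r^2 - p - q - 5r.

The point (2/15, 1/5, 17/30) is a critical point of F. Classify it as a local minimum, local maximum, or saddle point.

local minimum

The Hessian is constant: H = [[10, 4, -2], [4, 8, -2], [-2, -2, 10]].
Leading principal minors: Δ₁ = 10, Δ₂ = 64, Δ₃ = 600.
All leading minors are positive, so H is positive definite: a local minimum.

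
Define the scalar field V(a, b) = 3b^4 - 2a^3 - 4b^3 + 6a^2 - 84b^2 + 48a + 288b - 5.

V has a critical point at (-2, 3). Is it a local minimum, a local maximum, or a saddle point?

The mixed partial ∂²V/∂a∂b is 0, so the Hessian at any point is diag(V_aa, V_bb) = diag(12(-a + 1), 12(3b^2 - 2b - 14)).
At (-2, 3): H = diag(36, 84).
Both eigenvalues are positive, so H is positive definite: a local minimum.

local minimum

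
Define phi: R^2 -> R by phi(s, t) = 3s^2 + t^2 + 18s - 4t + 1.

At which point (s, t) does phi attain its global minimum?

phi(s,t) separates as P(s) + Q(t) + 1, so its minimum is min P + min Q + 1.
P'(s) = 6s + 18 vanishes at s ∈ {-3}; Q'(t) = 2(t - 2) vanishes at t ∈ {2}.
Local minima of P (where P''>0): P(-3)=-27. Local minima of Q: Q(2)=-4.
So the global minimum of phi is P(-3) + Q(2) + 1 = -27 − 4 + 1 = -30, attained at (-3, 2).

(-3, 2)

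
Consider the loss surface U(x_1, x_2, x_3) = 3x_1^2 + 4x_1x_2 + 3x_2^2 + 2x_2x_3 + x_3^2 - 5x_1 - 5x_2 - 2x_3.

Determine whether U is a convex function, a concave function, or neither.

convex

U is quadratic, so its Hessian is the constant matrix H = [[6, 4, 0], [4, 6, 2], [0, 2, 2]].
Leading principal minors: 6, 20, 16.
All positive ⇒ H ≻ 0 ⇒ convex.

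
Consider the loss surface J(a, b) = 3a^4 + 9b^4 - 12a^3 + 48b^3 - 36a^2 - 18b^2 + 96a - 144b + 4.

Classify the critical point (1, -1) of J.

The mixed partial ∂²J/∂a∂b is 0, so the Hessian at any point is diag(J_aa, J_bb) = diag(36(a^2 - 2a - 2), 36(3b^2 + 8b - 1)).
At (1, -1): H = diag(-108, -216).
Both eigenvalues are negative, so H is negative definite: a local maximum.

local maximum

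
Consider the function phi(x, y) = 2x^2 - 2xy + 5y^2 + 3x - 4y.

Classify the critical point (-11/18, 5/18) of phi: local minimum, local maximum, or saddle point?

The Hessian of phi is constant: H = [[4, -2], [-2, 10]].
det(H) = 4·10 − (-2)² = 36.
det(H) > 0 and tr(H) = 14 > 0, so H is positive definite and the point is a local minimum.

local minimum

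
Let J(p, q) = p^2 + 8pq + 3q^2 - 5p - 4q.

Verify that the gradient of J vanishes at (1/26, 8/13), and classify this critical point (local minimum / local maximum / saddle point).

saddle point

∇J = (2p + 8q - 5, 8p + 6q - 4); substituting (1/26, 8/13) gives ∇J = (0, 0), so (1/26, 8/13) is indeed a critical point.
The Hessian of J is constant: H = [[2, 8], [8, 6]].
det(H) = 2·6 − 8² = -52.
Since det(H) < 0, H is indefinite and the critical point is a saddle point.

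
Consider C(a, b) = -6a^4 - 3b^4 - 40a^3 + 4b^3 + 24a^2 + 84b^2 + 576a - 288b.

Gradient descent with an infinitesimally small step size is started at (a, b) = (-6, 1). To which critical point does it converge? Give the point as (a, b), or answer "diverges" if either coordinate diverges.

C is separable, so gradient descent decouples: a follows -∂C/∂a, b follows -∂C/∂b.
∂C/∂a = -24(a - 2)(a + 3)(a + 4); at a=-6 this is 1152, so a decreases.
∂C/∂b = -12(b - 3)(b - 2)(b + 4); at b=1 this is -120, so b increases.
The a-coordinate has no critical point in that direction and runs off to infinity.

diverges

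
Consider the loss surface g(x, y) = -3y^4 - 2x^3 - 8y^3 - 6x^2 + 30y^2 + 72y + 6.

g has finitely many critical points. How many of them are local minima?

g separates as a function of x plus a function of y, so ∇g=0 decouples.
∂g/∂x = -6x(x + 2) = 0 at x ∈ {-2, 0}; ∂g/∂y = -12(y - 2)(y + 1)(y + 3) = 0 at y ∈ {-3, -1, 2}.
The Hessian is diagonal: diag(g_xx, g_yy). Second derivatives: g_xx(-2)=12, g_xx(0)=-12; g_yy(-3)=-120, g_yy(-1)=72, g_yy(2)=-180.
Local minima occur where both diagonal entries positive: (-2, -1). Count: 1.

1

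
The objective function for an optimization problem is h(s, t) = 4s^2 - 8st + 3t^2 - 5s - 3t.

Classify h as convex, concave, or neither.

h is quadratic, so its Hessian is the constant matrix H = [[8, -8], [-8, 6]].
det(H) = -16, tr(H) = 14.
det(H) < 0, so H is indefinite: neither convex nor concave.

neither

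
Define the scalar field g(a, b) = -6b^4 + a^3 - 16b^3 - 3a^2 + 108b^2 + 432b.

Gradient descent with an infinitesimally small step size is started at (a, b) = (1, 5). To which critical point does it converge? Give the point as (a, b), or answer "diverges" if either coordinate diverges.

g is separable, so gradient descent decouples: a follows -∂g/∂a, b follows -∂g/∂b.
∂g/∂a = 3a(a - 2); at a=1 this is -3, so a increases.
∂g/∂b = -24(b - 3)(b + 2)(b + 3); at b=5 this is -2688, so b increases.
The b-coordinate has no critical point in that direction and runs off to infinity.

diverges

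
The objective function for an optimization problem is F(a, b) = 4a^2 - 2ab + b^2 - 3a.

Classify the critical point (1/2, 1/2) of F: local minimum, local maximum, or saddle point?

local minimum

The Hessian of F is constant: H = [[8, -2], [-2, 2]].
det(H) = 8·2 − (-2)² = 12.
det(H) > 0 and tr(H) = 10 > 0, so H is positive definite and the point is a local minimum.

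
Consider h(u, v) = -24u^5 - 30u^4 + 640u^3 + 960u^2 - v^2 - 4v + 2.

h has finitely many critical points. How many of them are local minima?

0

h separates as a function of u plus a function of v, so ∇h=0 decouples.
∂h/∂u = -120u(u - 4)(u + 1)(u + 4) = 0 at u ∈ {-4, -1, 0, 4}; ∂h/∂v = -2(v + 2) = 0 at v ∈ {-2}.
The Hessian is diagonal: diag(h_uu, h_vv). Second derivatives: h_uu(-4)=11520, h_uu(-1)=-1800, h_uu(0)=1920, h_uu(4)=-19200; h_vv(-2)=-2.
Local minima occur where both diagonal entries positive: none. Count: 0.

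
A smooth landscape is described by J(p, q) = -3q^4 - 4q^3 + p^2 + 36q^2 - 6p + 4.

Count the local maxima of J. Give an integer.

J separates as a function of p plus a function of q, so ∇J=0 decouples.
∂J/∂p = 2(p - 3) = 0 at p ∈ {3}; ∂J/∂q = -12q(q - 2)(q + 3) = 0 at q ∈ {-3, 0, 2}.
The Hessian is diagonal: diag(J_pp, J_qq). Second derivatives: J_pp(3)=2; J_qq(-3)=-180, J_qq(0)=72, J_qq(2)=-120.
Local maxima occur where both diagonal entries negative: none. Count: 0.

0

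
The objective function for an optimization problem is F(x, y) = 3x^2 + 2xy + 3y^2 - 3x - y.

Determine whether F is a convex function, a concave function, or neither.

F is quadratic, so its Hessian is the constant matrix H = [[6, 2], [2, 6]].
det(H) = 32, tr(H) = 12.
det(H) > 0 and tr(H) > 0, so H is positive definite everywhere: convex.

convex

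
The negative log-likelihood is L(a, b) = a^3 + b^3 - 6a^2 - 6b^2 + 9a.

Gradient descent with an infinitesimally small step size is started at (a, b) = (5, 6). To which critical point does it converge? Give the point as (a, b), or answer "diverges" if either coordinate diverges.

(3, 4)

L is separable, so gradient descent decouples: a follows -∂L/∂a, b follows -∂L/∂b.
∂L/∂a = 3(a - 3)(a - 1); at a=5 this is 24, so a decreases.
∂L/∂b = 3b(b - 4); at b=6 this is 36, so b decreases.
a converges to its nearest critical value 3 (a local min of the a-part); b converges to 4. The iterate converges to (3, 4).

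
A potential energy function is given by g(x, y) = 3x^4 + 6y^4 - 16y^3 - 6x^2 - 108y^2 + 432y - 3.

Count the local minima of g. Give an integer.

4

g separates as a function of x plus a function of y, so ∇g=0 decouples.
∂g/∂x = 12x(x - 1)(x + 1) = 0 at x ∈ {-1, 0, 1}; ∂g/∂y = 24(y - 3)(y - 2)(y + 3) = 0 at y ∈ {-3, 2, 3}.
The Hessian is diagonal: diag(g_xx, g_yy). Second derivatives: g_xx(-1)=24, g_xx(0)=-12, g_xx(1)=24; g_yy(-3)=720, g_yy(2)=-120, g_yy(3)=144.
Local minima occur where both diagonal entries positive: (-1, -3), (-1, 3), (1, -3), (1, 3). Count: 4.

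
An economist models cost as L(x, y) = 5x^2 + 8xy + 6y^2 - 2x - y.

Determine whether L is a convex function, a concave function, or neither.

convex

L is quadratic, so its Hessian is the constant matrix H = [[10, 8], [8, 12]].
det(H) = 56, tr(H) = 22.
det(H) > 0 and tr(H) > 0, so H is positive definite everywhere: convex.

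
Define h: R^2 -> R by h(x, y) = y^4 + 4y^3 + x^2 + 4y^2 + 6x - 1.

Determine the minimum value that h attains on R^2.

h(x,y) separates as P(x) + Q(y) − 1, so its minimum is min P + min Q − 1.
P'(x) = 2x + 6 vanishes at x ∈ {-3}; Q'(y) = 4y(y + 1)(y + 2) vanishes at y ∈ {-2, -1, 0}.
Local minima of P (where P''>0): P(-3)=-9. Local minima of Q: Q(-2)=0, Q(0)=0.
So the global minimum of h is P(-3) + Q(-2) − 1 = -9 + 0 − 1 = -10, attained at (-3, -2).

-10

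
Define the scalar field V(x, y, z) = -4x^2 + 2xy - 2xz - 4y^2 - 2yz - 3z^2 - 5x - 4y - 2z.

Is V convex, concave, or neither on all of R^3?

concave

V is quadratic, so its Hessian is the constant matrix H = [[-8, 2, -2], [2, -8, -2], [-2, -2, -6]].
Leading principal minors: -8, 60, -280.
Signs alternate −, +, − ⇒ H ≺ 0 ⇒ concave.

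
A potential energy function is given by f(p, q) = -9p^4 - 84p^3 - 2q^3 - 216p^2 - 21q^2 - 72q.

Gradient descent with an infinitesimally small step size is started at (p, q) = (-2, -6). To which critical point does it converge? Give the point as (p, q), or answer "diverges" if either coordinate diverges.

f is separable, so gradient descent decouples: p follows -∂f/∂p, q follows -∂f/∂q.
∂f/∂p = -36p(p + 3)(p + 4); at p=-2 this is 144, so p decreases.
∂f/∂q = -6(q + 3)(q + 4); at q=-6 this is -36, so q increases.
p converges to its nearest critical value -3 (a local min of the p-part); q converges to -4. The iterate converges to (-3, -4).

(-3, -4)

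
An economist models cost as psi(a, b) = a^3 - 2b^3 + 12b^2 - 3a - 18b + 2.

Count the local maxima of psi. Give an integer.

1

psi separates as a function of a plus a function of b, so ∇psi=0 decouples.
∂psi/∂a = 3(a - 1)(a + 1) = 0 at a ∈ {-1, 1}; ∂psi/∂b = -6(b - 3)(b - 1) = 0 at b ∈ {1, 3}.
The Hessian is diagonal: diag(psi_aa, psi_bb). Second derivatives: psi_aa(-1)=-6, psi_aa(1)=6; psi_bb(1)=12, psi_bb(3)=-12.
Local maxima occur where both diagonal entries negative: (-1, 3). Count: 1.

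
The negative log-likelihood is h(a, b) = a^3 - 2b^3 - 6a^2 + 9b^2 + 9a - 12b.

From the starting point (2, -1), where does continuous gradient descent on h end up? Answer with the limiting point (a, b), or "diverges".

(3, 1)

h is separable, so gradient descent decouples: a follows -∂h/∂a, b follows -∂h/∂b.
∂h/∂a = 3(a - 3)(a - 1); at a=2 this is -3, so a increases.
∂h/∂b = -6(b - 2)(b - 1); at b=-1 this is -36, so b increases.
a converges to its nearest critical value 3 (a local min of the a-part); b converges to 1. The iterate converges to (3, 1).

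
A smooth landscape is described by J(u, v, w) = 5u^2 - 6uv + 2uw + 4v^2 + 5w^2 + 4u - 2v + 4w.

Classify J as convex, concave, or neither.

convex

J is quadratic, so its Hessian is the constant matrix H = [[10, -6, 2], [-6, 8, 0], [2, 0, 10]].
Leading principal minors: 10, 44, 408.
All positive ⇒ H ≻ 0 ⇒ convex.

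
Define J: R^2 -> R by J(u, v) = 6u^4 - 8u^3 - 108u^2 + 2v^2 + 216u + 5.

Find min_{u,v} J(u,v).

J(u,v) separates as P(u) + Q(v) + 5, so its minimum is min P + min Q + 5.
P'(u) = 24(u - 3)(u - 1)(u + 3) vanishes at u ∈ {-3, 1, 3}; Q'(v) = 4v vanishes at v ∈ {0}.
Local minima of P (where P''>0): P(-3)=-918, P(3)=-54. Local minima of Q: Q(0)=0.
So the global minimum of J is P(-3) + Q(0) + 5 = -918 + 0 + 5 = -913, attained at (-3, 0).

-913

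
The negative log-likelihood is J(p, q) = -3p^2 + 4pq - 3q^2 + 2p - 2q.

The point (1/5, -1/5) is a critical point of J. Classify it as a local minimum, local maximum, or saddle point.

The Hessian of J is constant: H = [[-6, 4], [4, -6]].
det(H) = (-6)·(-6) − 4² = 20.
det(H) > 0 and tr(H) = -12 < 0, so H is negative definite and the point is a local maximum.

local maximum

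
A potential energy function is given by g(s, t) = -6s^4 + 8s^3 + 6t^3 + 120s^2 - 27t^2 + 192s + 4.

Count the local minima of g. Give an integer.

g separates as a function of s plus a function of t, so ∇g=0 decouples.
∂g/∂s = -24(s - 4)(s + 1)(s + 2) = 0 at s ∈ {-2, -1, 4}; ∂g/∂t = 18t(t - 3) = 0 at t ∈ {0, 3}.
The Hessian is diagonal: diag(g_ss, g_tt). Second derivatives: g_ss(-2)=-144, g_ss(-1)=120, g_ss(4)=-720; g_tt(0)=-54, g_tt(3)=54.
Local minima occur where both diagonal entries positive: (-1, 3). Count: 1.

1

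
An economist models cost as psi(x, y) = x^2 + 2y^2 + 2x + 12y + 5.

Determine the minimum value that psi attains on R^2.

-14

psi(x,y) separates as P(x) + Q(y) + 5, so its minimum is min P + min Q + 5.
P'(x) = 2x + 2 vanishes at x ∈ {-1}; Q'(y) = 4y + 12 vanishes at y ∈ {-3}.
Local minima of P (where P''>0): P(-1)=-1. Local minima of Q: Q(-3)=-18.
So the global minimum of psi is P(-1) + Q(-3) + 5 = -1 − 18 + 5 = -14, attained at (-1, -3).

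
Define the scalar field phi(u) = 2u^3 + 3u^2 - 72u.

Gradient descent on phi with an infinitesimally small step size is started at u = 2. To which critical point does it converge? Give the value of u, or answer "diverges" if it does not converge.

phi'(u) = 6(u - 3)(u + 4), so phi'(2) = -36.
Gradient descent moves in the -phi' direction, i.e. u is increasing.
The nearest critical point in that direction is u = 3, where phi'' = 42 > 0 (a local minimum). The iterate converges there.

3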